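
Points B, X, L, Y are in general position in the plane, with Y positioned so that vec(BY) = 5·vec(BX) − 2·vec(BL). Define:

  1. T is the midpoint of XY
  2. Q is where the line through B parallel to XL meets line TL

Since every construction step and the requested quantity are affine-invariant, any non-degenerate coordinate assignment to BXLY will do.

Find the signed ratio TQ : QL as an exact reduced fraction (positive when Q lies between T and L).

TQ:QL = -2

Choose coordinates B = (0, 0), X = (1, 0), L = (0, 1), Y = (5, -2).
1. T is the midpoint of XY ⇒ T = (3, -1)
2. Q is where the line through B parallel to XL meets line TL ⇒ Q = (-3, 3)
Q = T + t·(L−T) with t = 2, so TQ:QL = t:(1−t) = 2:-1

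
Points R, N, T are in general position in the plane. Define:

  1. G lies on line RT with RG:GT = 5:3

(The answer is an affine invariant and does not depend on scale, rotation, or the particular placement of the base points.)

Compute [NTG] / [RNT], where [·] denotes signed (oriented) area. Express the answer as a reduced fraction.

[NTG]:[RNT] = 3/8

Assign R = (0, 0), N = (1, 0), T = (0, 1) — the answer is frame-independent, so this choice is without loss of generality.
1. G lies on line RT with RG:GT = 5:3 ⇒ G = (0, 5/8)
2·[NTG] = 3/8, 2·[RNT] = 1
[NTG]:[RNT] = 3/8:1 = 3/8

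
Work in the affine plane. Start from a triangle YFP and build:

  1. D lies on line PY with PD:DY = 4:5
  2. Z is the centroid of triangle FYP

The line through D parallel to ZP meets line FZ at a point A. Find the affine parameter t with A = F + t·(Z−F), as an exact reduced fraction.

Choose coordinates Y = (0, 0), F = (1, 0), P = (0, 1).
1. D lies on line PY with PD:DY = 4:5 ⇒ D = (0, 5/9)
2. Z is the centroid of triangle FYP ⇒ Z = (1/3, 1/3)
through D parallel to ZP: direction (-1/3, 2/3); meets FZ at A = (1/27, 13/27)
A = F + t·(Z−F) with t = 13/9

t = 13/9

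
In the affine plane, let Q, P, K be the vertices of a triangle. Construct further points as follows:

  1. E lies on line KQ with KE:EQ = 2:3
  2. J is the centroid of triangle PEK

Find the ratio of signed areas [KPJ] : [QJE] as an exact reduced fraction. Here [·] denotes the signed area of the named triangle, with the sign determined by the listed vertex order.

[KPJ]:[QJE] = -2/3

Work in coordinates with Q = (0, 0), P = (1, 0), K = (0, 1).
1. E lies on line KQ with KE:EQ = 2:3 ⇒ E = (0, 3/5)
2. J is the centroid of triangle PEK ⇒ J = (1/3, 8/15)
2·[KPJ] = -2/15, 2·[QJE] = 1/5
[KPJ]:[QJE] = -2/15:1/5 = -2/3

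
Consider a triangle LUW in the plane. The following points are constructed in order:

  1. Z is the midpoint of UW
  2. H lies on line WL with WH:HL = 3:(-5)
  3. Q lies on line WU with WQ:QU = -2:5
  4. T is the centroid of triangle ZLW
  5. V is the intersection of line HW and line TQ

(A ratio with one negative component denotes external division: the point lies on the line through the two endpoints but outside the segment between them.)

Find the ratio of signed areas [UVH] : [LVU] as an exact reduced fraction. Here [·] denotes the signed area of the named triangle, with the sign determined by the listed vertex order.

Set L = (0, 0), U = (1, 0), W = (0, 1); any affine frame gives the same invariant.
1. Z is the midpoint of UW ⇒ Z = (1/2, 1/2)
2. H lies on line WL with WH:HL = 3:(-5) ⇒ H = (0, 5/2)
3. Q lies on line WU with WQ:QU = -2:5 ⇒ Q = (-2/3, 5/3)
4. T is the centroid of triangle ZLW ⇒ T = (1/6, 1/2)
5. V is the intersection of line HW and line TQ ⇒ V = (0, 11/15)
2·[UVH] = -53/30, 2·[LVU] = -11/15
[UVH]:[LVU] = -53/30:-11/15 = 53/22

[UVH]:[LVU] = 53/22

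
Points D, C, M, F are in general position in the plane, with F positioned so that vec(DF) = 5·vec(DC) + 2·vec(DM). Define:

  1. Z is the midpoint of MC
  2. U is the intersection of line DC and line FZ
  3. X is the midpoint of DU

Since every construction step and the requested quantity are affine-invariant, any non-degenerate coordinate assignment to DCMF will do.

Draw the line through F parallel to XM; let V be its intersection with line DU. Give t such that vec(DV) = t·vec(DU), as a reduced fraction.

Choose coordinates D = (0, 0), C = (1, 0), M = (0, 1), F = (5, 2).
1. Z is the midpoint of MC ⇒ Z = (1/2, 1/2)
2. U is the intersection of line DC and line FZ ⇒ U = (-1, 0)
3. X is the midpoint of DU ⇒ X = (-1/2, 0)
through F parallel to XM: direction (1/2, 1); meets DU at V = (4, 0)
V = D + t·(U−D) with t = -4

t = -4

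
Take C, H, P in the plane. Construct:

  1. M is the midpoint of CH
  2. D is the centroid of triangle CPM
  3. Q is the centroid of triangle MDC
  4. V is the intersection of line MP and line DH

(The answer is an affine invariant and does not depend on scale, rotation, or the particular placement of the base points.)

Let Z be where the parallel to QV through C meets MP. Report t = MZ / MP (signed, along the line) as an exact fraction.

t = 5/16

Work in coordinates with C = (0, 0), H = (1, 0), P = (0, 1).
1. M is the midpoint of CH ⇒ M = (1/2, 0)
2. D is the centroid of triangle CPM ⇒ D = (1/6, 1/3)
3. Q is the centroid of triangle MDC ⇒ Q = (2/9, 1/9)
4. V is the intersection of line MP and line DH ⇒ V = (3/8, 1/4)
through C parallel to QV: direction (11/72, 5/36); meets MP at Z = (11/32, 5/16)
Z = M + t·(P−M) with t = 5/16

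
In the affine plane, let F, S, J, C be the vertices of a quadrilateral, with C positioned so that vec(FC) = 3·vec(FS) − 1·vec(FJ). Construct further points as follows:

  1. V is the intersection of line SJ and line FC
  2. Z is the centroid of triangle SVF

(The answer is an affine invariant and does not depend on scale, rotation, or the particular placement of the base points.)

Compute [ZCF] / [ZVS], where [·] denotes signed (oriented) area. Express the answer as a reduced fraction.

Choose coordinates F = (0, 0), S = (1, 0), J = (0, 1), C = (3, -1).
1. V is the intersection of line SJ and line FC ⇒ V = (3/2, -1/2)
2. Z is the centroid of triangle SVF ⇒ Z = (5/6, -1/6)
2·[ZCF] = -1/3, 2·[ZVS] = 1/6
[ZCF]:[ZVS] = -1/3:1/6 = -2

[ZCF]:[ZVS] = -2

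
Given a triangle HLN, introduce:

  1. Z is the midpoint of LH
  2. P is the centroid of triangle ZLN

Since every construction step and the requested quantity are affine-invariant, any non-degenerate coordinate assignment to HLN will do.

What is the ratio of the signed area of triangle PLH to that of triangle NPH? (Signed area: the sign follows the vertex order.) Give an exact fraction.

Assign H = (0, 0), L = (1, 0), N = (0, 1) — the answer is frame-independent, so this choice is without loss of generality.
1. Z is the midpoint of LH ⇒ Z = (1/2, 0)
2. P is the centroid of triangle ZLN ⇒ P = (1/2, 1/3)
2·[PLH] = -1/3, 2·[NPH] = -1/2
[PLH]:[NPH] = -1/3:-1/2 = 2/3

[PLH]:[NPH] = 2/3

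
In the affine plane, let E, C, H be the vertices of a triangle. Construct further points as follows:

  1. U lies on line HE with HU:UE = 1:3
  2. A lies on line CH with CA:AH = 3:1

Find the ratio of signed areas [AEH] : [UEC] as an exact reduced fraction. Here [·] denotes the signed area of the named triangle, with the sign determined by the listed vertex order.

Assign E = (0, 0), C = (1, 0), H = (0, 1) — the answer is frame-independent, so this choice is without loss of generality.
1. U lies on line HE with HU:UE = 1:3 ⇒ U = (0, 3/4)
2. A lies on line CH with CA:AH = 3:1 ⇒ A = (1/4, 3/4)
2·[AEH] = -1/4, 2·[UEC] = 3/4
[AEH]:[UEC] = -1/4:3/4 = -1/3

[AEH]:[UEC] = -1/3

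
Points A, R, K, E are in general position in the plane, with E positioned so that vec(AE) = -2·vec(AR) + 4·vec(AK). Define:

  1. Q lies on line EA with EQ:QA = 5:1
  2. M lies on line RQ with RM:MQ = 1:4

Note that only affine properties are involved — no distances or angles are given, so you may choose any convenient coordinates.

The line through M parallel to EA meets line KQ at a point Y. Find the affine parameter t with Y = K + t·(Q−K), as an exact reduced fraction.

Set A = (0, 0), R = (1, 0), K = (0, 1), E = (-2, 4); any affine frame gives the same invariant.
1. Q lies on line EA with EQ:QA = 5:1 ⇒ Q = (-1/3, 2/3)
2. M lies on line RQ with RM:MQ = 1:4 ⇒ M = (11/15, 2/15)
through M parallel to EA: direction (2, -4); meets KQ at Y = (1/5, 6/5)
Y = K + t·(Q−K) with t = -3/5

t = -3/5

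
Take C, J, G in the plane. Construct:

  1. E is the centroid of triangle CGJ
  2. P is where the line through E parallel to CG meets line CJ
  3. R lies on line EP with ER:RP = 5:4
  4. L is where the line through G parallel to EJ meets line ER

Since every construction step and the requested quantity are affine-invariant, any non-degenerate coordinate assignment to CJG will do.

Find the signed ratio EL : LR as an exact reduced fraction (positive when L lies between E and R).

Set C = (0, 0), J = (1, 0), G = (0, 1); any affine frame gives the same invariant.
1. E is the centroid of triangle CGJ ⇒ E = (1/3, 1/3)
2. P is where the line through E parallel to CG meets line CJ ⇒ P = (1/3, 0)
3. R lies on line EP with ER:RP = 5:4 ⇒ R = (1/3, 4/27)
4. L is where the line through G parallel to EJ meets line ER ⇒ L = (1/3, 5/6)
L = E + t·(R−E) with t = -27/10, so EL:LR = t:(1−t) = -27/10:37/10

EL:LR = -27/37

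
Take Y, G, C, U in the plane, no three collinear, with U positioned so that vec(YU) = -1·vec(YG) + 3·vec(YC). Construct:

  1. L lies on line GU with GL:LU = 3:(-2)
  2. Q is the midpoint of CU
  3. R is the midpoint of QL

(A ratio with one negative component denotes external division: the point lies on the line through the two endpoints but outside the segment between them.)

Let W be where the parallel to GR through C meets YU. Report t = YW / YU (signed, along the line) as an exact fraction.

t = 15/23

Set Y = (0, 0), G = (1, 0), C = (0, 1), U = (-1, 3); any affine frame gives the same invariant.
1. L lies on line GU with GL:LU = 3:(-2) ⇒ L = (-5, 9)
2. Q is the midpoint of CU ⇒ Q = (-1/2, 2)
3. R is the midpoint of QL ⇒ R = (-11/4, 11/2)
through C parallel to GR: direction (-15/4, 11/2); meets YU at W = (-15/23, 45/23)
W = Y + t·(U−Y) with t = 15/23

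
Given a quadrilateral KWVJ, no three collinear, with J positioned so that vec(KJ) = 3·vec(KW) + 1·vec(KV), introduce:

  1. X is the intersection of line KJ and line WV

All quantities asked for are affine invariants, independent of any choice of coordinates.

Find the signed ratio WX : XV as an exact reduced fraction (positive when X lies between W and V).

Choose coordinates K = (0, 0), W = (1, 0), V = (0, 1), J = (3, 1).
1. X is the intersection of line KJ and line WV ⇒ X = (3/4, 1/4)
X = W + t·(V−W) with t = 1/4, so WX:XV = t:(1−t) = 1/4:3/4

WX:XV = 1/3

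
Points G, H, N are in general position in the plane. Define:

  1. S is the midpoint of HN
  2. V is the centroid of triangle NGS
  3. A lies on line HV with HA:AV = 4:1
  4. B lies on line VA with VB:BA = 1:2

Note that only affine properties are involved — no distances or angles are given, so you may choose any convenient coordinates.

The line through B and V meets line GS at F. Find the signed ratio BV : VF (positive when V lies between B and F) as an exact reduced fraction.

BV:VF = -4/15

Work in coordinates with G = (0, 0), H = (1, 0), N = (0, 1).
1. S is the midpoint of HN ⇒ S = (1/2, 1/2)
2. V is the centroid of triangle NGS ⇒ V = (1/6, 1/2)
3. A lies on line HV with HA:AV = 4:1 ⇒ A = (1/3, 2/5)
4. B lies on line VA with VB:BA = 1:2 ⇒ B = (2/9, 7/15)
line BV meets GS at F = (3/8, 3/8)
V = B + t·(F−B) with t = -4/11, so BV:VF = -4/11:15/11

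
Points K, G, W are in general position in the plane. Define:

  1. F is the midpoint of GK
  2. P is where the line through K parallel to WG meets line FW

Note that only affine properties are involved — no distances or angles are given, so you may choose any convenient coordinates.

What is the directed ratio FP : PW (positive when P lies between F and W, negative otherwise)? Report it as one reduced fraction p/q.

Assign K = (0, 0), G = (1, 0), W = (0, 1) — the answer is frame-independent, so this choice is without loss of generality.
1. F is the midpoint of GK ⇒ F = (1/2, 0)
2. P is where the line through K parallel to WG meets line FW ⇒ P = (1, -1)
P = F + t·(W−F) with t = -1, so FP:PW = t:(1−t) = -1:2

FP:PW = -1/2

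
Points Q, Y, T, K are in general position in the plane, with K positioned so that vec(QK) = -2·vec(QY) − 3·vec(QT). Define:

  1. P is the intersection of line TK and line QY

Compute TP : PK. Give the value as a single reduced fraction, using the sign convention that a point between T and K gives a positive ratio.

TP:PK = 1/3

Set Q = (0, 0), Y = (1, 0), T = (0, 1), K = (-2, -3); any affine frame gives the same invariant.
1. P is the intersection of line TK and line QY ⇒ P = (-1/2, 0)
P = T + t·(K−T) with t = 1/4, so TP:PK = t:(1−t) = 1/4:3/4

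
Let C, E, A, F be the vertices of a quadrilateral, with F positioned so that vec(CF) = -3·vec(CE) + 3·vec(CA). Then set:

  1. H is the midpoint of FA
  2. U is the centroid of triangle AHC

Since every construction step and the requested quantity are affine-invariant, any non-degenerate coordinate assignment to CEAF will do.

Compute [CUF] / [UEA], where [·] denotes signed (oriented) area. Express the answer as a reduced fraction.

[CUF]:[UEA] = 3

Work in coordinates with C = (0, 0), E = (1, 0), A = (0, 1), F = (-3, 3).
1. H is the midpoint of FA ⇒ H = (-3/2, 2)
2. U is the centroid of triangle AHC ⇒ U = (-1/2, 1)
2·[CUF] = 3/2, 2·[UEA] = 1/2
[CUF]:[UEA] = 3/2:1/2 = 3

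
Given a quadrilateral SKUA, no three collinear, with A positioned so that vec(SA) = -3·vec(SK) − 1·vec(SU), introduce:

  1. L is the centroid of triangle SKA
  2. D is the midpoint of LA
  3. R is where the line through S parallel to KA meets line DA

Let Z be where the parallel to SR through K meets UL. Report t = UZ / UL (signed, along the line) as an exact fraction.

Set S = (0, 0), K = (1, 0), U = (0, 1), A = (-3, -1); any affine frame gives the same invariant.
1. L is the centroid of triangle SKA ⇒ L = (-2/3, -1/3)
2. D is the midpoint of LA ⇒ D = (-11/6, -2/3)
3. R is where the line through S parallel to KA meets line DA ⇒ R = (4, 1)
through K parallel to SR: direction (4, 1); meets UL at Z = (-5/7, -3/7)
Z = U + t·(L−U) with t = 15/14

t = 15/14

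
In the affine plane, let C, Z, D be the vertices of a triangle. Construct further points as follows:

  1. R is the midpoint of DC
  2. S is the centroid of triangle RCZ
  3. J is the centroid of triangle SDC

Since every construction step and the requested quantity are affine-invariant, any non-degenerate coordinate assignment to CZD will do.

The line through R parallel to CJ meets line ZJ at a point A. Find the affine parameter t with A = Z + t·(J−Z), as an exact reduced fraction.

Assign C = (0, 0), Z = (1, 0), D = (0, 1) — the answer is frame-independent, so this choice is without loss of generality.
1. R is the midpoint of DC ⇒ R = (0, 1/2)
2. S is the centroid of triangle RCZ ⇒ S = (1/3, 1/6)
3. J is the centroid of triangle SDC ⇒ J = (1/9, 7/18)
through R parallel to CJ: direction (1/9, 7/18); meets ZJ at A = (-1/63, 4/9)
A = Z + t·(J−Z) with t = 8/7

t = 8/7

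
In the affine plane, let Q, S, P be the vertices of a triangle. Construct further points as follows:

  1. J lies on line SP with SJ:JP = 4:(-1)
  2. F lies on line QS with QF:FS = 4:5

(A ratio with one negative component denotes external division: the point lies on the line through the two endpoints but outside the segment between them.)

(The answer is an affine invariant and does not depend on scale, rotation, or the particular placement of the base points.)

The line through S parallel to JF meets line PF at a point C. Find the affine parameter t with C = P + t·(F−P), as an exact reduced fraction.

t = -3

Set Q = (0, 0), S = (1, 0), P = (0, 1); any affine frame gives the same invariant.
1. J lies on line SP with SJ:JP = 4:(-1) ⇒ J = (-1/3, 4/3)
2. F lies on line QS with QF:FS = 4:5 ⇒ F = (4/9, 0)
through S parallel to JF: direction (7/9, -4/3); meets PF at C = (-4/3, 4)
C = P + t·(F−P) with t = -3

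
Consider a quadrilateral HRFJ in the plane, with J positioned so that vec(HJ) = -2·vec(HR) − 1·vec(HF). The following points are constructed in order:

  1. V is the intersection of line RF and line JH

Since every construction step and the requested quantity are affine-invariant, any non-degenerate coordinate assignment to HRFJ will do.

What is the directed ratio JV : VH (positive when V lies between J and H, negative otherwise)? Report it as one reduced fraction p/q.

Work in coordinates with H = (0, 0), R = (1, 0), F = (0, 1), J = (-2, -1).
1. V is the intersection of line RF and line JH ⇒ V = (2/3, 1/3)
V = J + t·(H−J) with t = 4/3, so JV:VH = t:(1−t) = 4/3:-1/3

JV:VH = -4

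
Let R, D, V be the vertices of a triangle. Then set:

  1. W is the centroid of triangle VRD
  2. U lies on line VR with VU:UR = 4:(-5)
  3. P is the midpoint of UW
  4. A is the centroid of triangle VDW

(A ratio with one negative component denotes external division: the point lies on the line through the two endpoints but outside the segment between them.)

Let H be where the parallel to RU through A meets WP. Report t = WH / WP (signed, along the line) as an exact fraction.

t = -2/3

Assign R = (0, 0), D = (1, 0), V = (0, 1) — the answer is frame-independent, so this choice is without loss of generality.
1. W is the centroid of triangle VRD ⇒ W = (1/3, 1/3)
2. U lies on line VR with VU:UR = 4:(-5) ⇒ U = (0, 5)
3. P is the midpoint of UW ⇒ P = (1/6, 8/3)
4. A is the centroid of triangle VDW ⇒ A = (4/9, 4/9)
through A parallel to RU: direction (0, 5); meets WP at H = (4/9, -11/9)
H = W + t·(P−W) with t = -2/3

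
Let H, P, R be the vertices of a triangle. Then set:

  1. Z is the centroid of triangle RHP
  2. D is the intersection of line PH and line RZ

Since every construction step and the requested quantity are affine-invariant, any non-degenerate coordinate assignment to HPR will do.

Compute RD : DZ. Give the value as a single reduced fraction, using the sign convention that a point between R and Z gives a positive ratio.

Set H = (0, 0), P = (1, 0), R = (0, 1); any affine frame gives the same invariant.
1. Z is the centroid of triangle RHP ⇒ Z = (1/3, 1/3)
2. D is the intersection of line PH and line RZ ⇒ D = (1/2, 0)
D = R + t·(Z−R) with t = 3/2, so RD:DZ = t:(1−t) = 3/2:-1/2

RD:DZ = -3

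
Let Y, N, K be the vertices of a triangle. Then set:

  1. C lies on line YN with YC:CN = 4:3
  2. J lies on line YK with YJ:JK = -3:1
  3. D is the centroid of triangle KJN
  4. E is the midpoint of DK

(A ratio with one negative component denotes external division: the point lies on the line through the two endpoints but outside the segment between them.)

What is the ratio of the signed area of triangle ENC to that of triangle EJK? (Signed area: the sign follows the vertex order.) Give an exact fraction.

[ENC]:[EJK] = -33/7

Work in coordinates with Y = (0, 0), N = (1, 0), K = (0, 1).
1. C lies on line YN with YC:CN = 4:3 ⇒ C = (4/7, 0)
2. J lies on line YK with YJ:JK = -3:1 ⇒ J = (0, 3/2)
3. D is the centroid of triangle KJN ⇒ D = (1/3, 5/6)
4. E is the midpoint of DK ⇒ E = (1/6, 11/12)
2·[ENC] = -11/28, 2·[EJK] = 1/12
[ENC]:[EJK] = -11/28:1/12 = -33/7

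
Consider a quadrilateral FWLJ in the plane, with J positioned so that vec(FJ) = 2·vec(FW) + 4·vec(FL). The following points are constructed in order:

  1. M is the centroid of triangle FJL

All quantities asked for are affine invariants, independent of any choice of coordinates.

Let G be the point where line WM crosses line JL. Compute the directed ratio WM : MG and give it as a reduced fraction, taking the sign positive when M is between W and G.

Assign F = (0, 0), W = (1, 0), L = (0, 1), J = (2, 4) — the answer is frame-independent, so this choice is without loss of generality.
1. M is the centroid of triangle FJL ⇒ M = (2/3, 5/3)
line WM meets JL at G = (8/13, 25/13)
M = W + t·(G−W) with t = 13/15, so WM:MG = 13/15:2/15

WM:MG = 13/2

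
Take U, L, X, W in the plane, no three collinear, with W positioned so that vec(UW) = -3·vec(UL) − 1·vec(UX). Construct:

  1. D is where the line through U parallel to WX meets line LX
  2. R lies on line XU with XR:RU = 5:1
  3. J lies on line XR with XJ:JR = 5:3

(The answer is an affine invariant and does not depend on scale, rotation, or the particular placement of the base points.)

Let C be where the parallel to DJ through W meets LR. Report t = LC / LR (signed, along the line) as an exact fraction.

Choose coordinates U = (0, 0), L = (1, 0), X = (0, 1), W = (-3, -1).
1. D is where the line through U parallel to WX meets line LX ⇒ D = (3/5, 2/5)
2. R lies on line XU with XR:RU = 5:1 ⇒ R = (0, 1/6)
3. J lies on line XR with XJ:JR = 5:3 ⇒ J = (0, 23/48)
through W parallel to DJ: direction (-3/5, 19/240); meets LR at C = (45, -22/3)
C = L + t·(R−L) with t = -44

t = -44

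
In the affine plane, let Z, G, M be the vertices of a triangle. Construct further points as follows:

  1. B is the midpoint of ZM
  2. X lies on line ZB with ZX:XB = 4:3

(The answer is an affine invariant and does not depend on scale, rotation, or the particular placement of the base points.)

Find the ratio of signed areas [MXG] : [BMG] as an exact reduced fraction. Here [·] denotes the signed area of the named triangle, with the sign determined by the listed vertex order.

[MXG]:[BMG] = -10/7

Work in coordinates with Z = (0, 0), G = (1, 0), M = (0, 1).
1. B is the midpoint of ZM ⇒ B = (0, 1/2)
2. X lies on line ZB with ZX:XB = 4:3 ⇒ X = (0, 2/7)
2·[MXG] = 5/7, 2·[BMG] = -1/2
[MXG]:[BMG] = 5/7:-1/2 = -10/7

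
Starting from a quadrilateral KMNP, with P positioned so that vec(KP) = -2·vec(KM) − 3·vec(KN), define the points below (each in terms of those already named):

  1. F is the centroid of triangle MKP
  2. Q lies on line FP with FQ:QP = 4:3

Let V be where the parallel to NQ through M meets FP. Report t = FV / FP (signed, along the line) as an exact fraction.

Set K = (0, 0), M = (1, 0), N = (0, 1), P = (-2, -3); any affine frame gives the same invariant.
1. F is the centroid of triangle MKP ⇒ F = (-1/3, -1)
2. Q lies on line FP with FQ:QP = 4:3 ⇒ Q = (-9/7, -15/7)
through M parallel to NQ: direction (-9/7, -22/7); meets FP at V = (83/56, 33/28)
V = F + t·(P−F) with t = -61/56

t = -61/56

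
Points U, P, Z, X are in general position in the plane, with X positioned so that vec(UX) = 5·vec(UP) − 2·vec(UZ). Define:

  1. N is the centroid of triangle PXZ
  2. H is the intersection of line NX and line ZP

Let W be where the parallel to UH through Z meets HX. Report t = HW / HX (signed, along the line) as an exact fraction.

Set U = (0, 0), P = (1, 0), Z = (0, 1), X = (5, -2); any affine frame gives the same invariant.
1. N is the centroid of triangle PXZ ⇒ N = (2, -1/3)
2. H is the intersection of line NX and line ZP ⇒ H = (1/2, 1/2)
through Z parallel to UH: direction (1/2, 1/2); meets HX at W = (-1/7, 6/7)
W = H + t·(X−H) with t = -1/7

t = -1/7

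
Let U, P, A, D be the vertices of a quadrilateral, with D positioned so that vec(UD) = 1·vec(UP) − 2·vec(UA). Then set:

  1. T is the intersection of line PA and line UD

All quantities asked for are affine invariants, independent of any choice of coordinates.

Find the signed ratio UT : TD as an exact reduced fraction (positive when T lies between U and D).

UT:TD = -1/2

Assign U = (0, 0), P = (1, 0), A = (0, 1), D = (1, -2) — the answer is frame-independent, so this choice is without loss of generality.
1. T is the intersection of line PA and line UD ⇒ T = (-1, 2)
T = U + t·(D−U) with t = -1, so UT:TD = t:(1−t) = -1:2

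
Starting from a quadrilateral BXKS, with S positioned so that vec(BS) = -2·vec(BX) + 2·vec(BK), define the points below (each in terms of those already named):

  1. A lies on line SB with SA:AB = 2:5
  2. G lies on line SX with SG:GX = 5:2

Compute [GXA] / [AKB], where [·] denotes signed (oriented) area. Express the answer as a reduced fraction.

Work in coordinates with B = (0, 0), X = (1, 0), K = (0, 1), S = (-2, 2).
1. A lies on line SB with SA:AB = 2:5 ⇒ A = (-10/7, 10/7)
2. G lies on line SX with SG:GX = 5:2 ⇒ G = (1/7, 4/7)
2·[GXA] = -8/49, 2·[AKB] = -10/7
[GXA]:[AKB] = -8/49:-10/7 = 4/35

[GXA]:[AKB] = 4/35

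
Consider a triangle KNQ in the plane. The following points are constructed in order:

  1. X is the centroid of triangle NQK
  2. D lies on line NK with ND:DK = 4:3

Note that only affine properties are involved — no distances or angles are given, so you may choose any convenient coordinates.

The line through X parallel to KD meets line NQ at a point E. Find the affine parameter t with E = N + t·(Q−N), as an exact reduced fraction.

t = 1/3

Work in coordinates with K = (0, 0), N = (1, 0), Q = (0, 1).
1. X is the centroid of triangle NQK ⇒ X = (1/3, 1/3)
2. D lies on line NK with ND:DK = 4:3 ⇒ D = (3/7, 0)
through X parallel to KD: direction (3/7, 0); meets NQ at E = (2/3, 1/3)
E = N + t·(Q−N) with t = 1/3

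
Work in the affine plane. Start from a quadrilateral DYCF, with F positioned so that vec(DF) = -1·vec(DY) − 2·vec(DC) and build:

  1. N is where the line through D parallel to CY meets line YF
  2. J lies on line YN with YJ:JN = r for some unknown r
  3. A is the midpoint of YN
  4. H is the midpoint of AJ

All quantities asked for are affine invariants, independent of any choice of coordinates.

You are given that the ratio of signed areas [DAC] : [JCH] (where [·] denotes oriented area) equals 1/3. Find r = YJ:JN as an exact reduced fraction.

r = -4/5

Set D = (0, 0), Y = (1, 0), C = (0, 1), F = (-1, -2); any affine frame gives the same invariant.
1. N is where the line through D parallel to CY meets line YF ⇒ N = (1/2, -1/2)
2. With YJ:JN = r, write λ = r/(r+1) so J = Y + λ·(N−Y); J is affine-linear in λ
3. A is the midpoint of YN ⇒ A = (3/4, -1/4)
4. H is the midpoint of AJ ⇒ H is an affine combination of earlier points and hence also affine-linear in λ
Every point depending on J is an affine combination of J and λ-independent points, so each such coordinate is linear in λ; the λ² term in each signed area is a multiple of (N−Y)×(N−Y) = 0, so 2·[DAC] and 2·[JCH] are each linear in λ. Evaluating at λ=0 and λ=1:
  2·[DAC] = 3/4,   2·[JCH] = -1/2·λ + 1/4
So [DAC]:[JCH] = (3/4) / (-1/2·λ + 1/4). Setting this equal to 1/3:
  3/4 = 1/3·(-1/2·λ + 1/4)  ⇒  λ = -4
Then r = λ/(1−λ) = (-4)/(5) = -4/5. Check: with r = -4/5, J = (3, 2) and [DAC]:[JCH] = 1/3 as required.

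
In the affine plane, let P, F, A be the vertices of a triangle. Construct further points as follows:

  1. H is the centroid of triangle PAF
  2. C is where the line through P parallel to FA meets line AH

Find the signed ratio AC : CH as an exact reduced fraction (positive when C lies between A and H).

AC:CH = -3/2

Choose coordinates P = (0, 0), F = (1, 0), A = (0, 1).
1. H is the centroid of triangle PAF ⇒ H = (1/3, 1/3)
2. C is where the line through P parallel to FA meets line AH ⇒ C = (1, -1)
C = A + t·(H−A) with t = 3, so AC:CH = t:(1−t) = 3:-2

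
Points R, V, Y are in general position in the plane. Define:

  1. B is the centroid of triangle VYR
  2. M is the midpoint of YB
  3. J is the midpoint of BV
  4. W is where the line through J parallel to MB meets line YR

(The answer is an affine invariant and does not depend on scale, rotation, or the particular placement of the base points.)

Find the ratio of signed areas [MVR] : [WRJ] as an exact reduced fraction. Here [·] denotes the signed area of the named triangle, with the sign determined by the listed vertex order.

Set R = (0, 0), V = (1, 0), Y = (0, 1); any affine frame gives the same invariant.
1. B is the centroid of triangle VYR ⇒ B = (1/3, 1/3)
2. M is the midpoint of YB ⇒ M = (1/6, 2/3)
3. J is the midpoint of BV ⇒ J = (2/3, 1/6)
4. W is where the line through J parallel to MB meets line YR ⇒ W = (0, 3/2)
2·[MVR] = -2/3, 2·[WRJ] = 1
[MVR]:[WRJ] = -2/3:1 = -2/3

[MVR]:[WRJ] = -2/3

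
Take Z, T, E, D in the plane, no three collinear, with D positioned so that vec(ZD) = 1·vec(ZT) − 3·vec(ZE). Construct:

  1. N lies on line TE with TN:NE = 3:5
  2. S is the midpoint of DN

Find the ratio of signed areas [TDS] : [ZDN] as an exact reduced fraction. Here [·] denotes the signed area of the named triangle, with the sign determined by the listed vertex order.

[TDS]:[ZDN] = -1/4

Choose coordinates Z = (0, 0), T = (1, 0), E = (0, 1), D = (1, -3).
1. N lies on line TE with TN:NE = 3:5 ⇒ N = (5/8, 3/8)
2. S is the midpoint of DN ⇒ S = (13/16, -21/16)
2·[TDS] = -9/16, 2·[ZDN] = 9/4
[TDS]:[ZDN] = -9/16:9/4 = -1/4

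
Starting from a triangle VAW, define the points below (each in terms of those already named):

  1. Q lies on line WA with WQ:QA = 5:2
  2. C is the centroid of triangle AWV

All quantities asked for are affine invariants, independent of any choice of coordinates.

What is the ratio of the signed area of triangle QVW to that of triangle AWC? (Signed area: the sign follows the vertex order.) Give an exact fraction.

[QVW]:[AWC] = -15/7

Choose coordinates V = (0, 0), A = (1, 0), W = (0, 1).
1. Q lies on line WA with WQ:QA = 5:2 ⇒ Q = (5/7, 2/7)
2. C is the centroid of triangle AWV ⇒ C = (1/3, 1/3)
2·[QVW] = -5/7, 2·[AWC] = 1/3
[QVW]:[AWC] = -5/7:1/3 = -15/7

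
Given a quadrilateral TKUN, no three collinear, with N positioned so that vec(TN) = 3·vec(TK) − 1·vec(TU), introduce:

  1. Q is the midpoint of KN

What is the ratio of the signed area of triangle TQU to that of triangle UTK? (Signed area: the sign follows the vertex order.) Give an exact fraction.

Work in coordinates with T = (0, 0), K = (1, 0), U = (0, 1), N = (3, -1).
1. Q is the midpoint of KN ⇒ Q = (2, -1/2)
2·[TQU] = 2, 2·[UTK] = 1
[TQU]:[UTK] = 2:1 = 2

[TQU]:[UTK] = 2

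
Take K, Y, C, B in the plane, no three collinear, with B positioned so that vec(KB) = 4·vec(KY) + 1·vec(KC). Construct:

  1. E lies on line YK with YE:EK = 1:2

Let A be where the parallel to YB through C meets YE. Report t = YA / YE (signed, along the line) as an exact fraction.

t = 12

Assign K = (0, 0), Y = (1, 0), C = (0, 1), B = (4, 1) — the answer is frame-independent, so this choice is without loss of generality.
1. E lies on line YK with YE:EK = 1:2 ⇒ E = (2/3, 0)
through C parallel to YB: direction (3, 1); meets YE at A = (-3, 0)
A = Y + t·(E−Y) with t = 12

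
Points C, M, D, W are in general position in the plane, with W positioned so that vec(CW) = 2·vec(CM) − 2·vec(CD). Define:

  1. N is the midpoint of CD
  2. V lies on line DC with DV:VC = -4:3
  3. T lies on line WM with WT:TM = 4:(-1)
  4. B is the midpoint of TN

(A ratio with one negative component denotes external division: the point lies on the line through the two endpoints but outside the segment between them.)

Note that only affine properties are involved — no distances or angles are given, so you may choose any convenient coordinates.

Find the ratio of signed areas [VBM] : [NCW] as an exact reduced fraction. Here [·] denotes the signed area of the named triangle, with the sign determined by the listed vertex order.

Work in coordinates with C = (0, 0), M = (1, 0), D = (0, 1), W = (2, -2).
1. N is the midpoint of CD ⇒ N = (0, 1/2)
2. V lies on line DC with DV:VC = -4:3 ⇒ V = (0, -3)
3. T lies on line WM with WT:TM = 4:(-1) ⇒ T = (2/3, 2/3)
4. B is the midpoint of TN ⇒ B = (1/3, 7/12)
2·[VBM] = -31/12, 2·[NCW] = 1
[VBM]:[NCW] = -31/12:1 = -31/12

[VBM]:[NCW] = -31/12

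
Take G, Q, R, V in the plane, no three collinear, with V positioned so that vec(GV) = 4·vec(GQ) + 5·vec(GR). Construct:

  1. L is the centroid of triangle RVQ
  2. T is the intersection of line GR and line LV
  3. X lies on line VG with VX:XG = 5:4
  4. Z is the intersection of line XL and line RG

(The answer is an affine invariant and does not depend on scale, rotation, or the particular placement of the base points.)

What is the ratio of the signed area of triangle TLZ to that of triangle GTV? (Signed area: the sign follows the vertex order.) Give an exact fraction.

[TLZ]:[GTV] = -125/36

Choose coordinates G = (0, 0), Q = (1, 0), R = (0, 1), V = (4, 5).
1. L is the centroid of triangle RVQ ⇒ L = (5/3, 2)
2. T is the intersection of line GR and line LV ⇒ T = (0, -1/7)
3. X lies on line VG with VX:XG = 5:4 ⇒ X = (16/9, 20/9)
4. Z is the intersection of line XL and line RG ⇒ Z = (0, -4/3)
2·[TLZ] = -125/63, 2·[GTV] = 4/7
[TLZ]:[GTV] = -125/63:4/7 = -125/36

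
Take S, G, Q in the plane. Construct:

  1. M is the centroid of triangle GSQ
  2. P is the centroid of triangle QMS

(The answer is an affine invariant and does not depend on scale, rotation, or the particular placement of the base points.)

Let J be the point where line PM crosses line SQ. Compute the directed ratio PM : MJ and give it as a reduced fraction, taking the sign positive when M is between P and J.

Choose coordinates S = (0, 0), G = (1, 0), Q = (0, 1).
1. M is the centroid of triangle GSQ ⇒ M = (1/3, 1/3)
2. P is the centroid of triangle QMS ⇒ P = (1/9, 4/9)
line PM meets SQ at J = (0, 1/2)
M = P + t·(J−P) with t = -2, so PM:MJ = -2:3

PM:MJ = -2/3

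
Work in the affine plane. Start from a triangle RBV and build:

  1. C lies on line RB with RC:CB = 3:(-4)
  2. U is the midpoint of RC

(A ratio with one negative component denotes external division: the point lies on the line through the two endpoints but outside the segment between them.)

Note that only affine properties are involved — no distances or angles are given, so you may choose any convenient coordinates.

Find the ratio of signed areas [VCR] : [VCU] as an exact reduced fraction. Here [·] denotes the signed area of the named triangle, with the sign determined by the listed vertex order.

Assign R = (0, 0), B = (1, 0), V = (0, 1) — the answer is frame-independent, so this choice is without loss of generality.
1. C lies on line RB with RC:CB = 3:(-4) ⇒ C = (-3, 0)
2. U is the midpoint of RC ⇒ U = (-3/2, 0)
2·[VCR] = 3, 2·[VCU] = 3/2
[VCR]:[VCU] = 3:3/2 = 2

[VCR]:[VCU] = 2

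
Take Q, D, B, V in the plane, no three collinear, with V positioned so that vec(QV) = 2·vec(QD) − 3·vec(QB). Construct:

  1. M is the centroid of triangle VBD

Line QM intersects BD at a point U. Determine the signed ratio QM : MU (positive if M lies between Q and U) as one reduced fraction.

QM:MU = 1/2

Assign Q = (0, 0), D = (1, 0), B = (0, 1), V = (2, -3) — the answer is frame-independent, so this choice is without loss of generality.
1. M is the centroid of triangle VBD ⇒ M = (1, -2/3)
line QM meets BD at U = (3, -2)
M = Q + t·(U−Q) with t = 1/3, so QM:MU = 1/3:2/3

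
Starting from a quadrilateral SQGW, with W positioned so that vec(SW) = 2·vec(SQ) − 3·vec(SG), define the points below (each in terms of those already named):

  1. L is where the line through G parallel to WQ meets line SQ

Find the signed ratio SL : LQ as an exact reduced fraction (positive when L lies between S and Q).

SL:LQ = 1/2

Set S = (0, 0), Q = (1, 0), G = (0, 1), W = (2, -3); any affine frame gives the same invariant.
1. L is where the line through G parallel to WQ meets line SQ ⇒ L = (1/3, 0)
L = S + t·(Q−S) with t = 1/3, so SL:LQ = t:(1−t) = 1/3:2/3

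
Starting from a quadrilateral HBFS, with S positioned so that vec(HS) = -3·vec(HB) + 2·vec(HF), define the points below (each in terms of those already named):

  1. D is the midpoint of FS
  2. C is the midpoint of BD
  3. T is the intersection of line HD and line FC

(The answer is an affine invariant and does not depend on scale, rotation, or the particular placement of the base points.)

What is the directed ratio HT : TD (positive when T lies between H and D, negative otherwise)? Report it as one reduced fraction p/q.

Set H = (0, 0), B = (1, 0), F = (0, 1), S = (-3, 2); any affine frame gives the same invariant.
1. D is the midpoint of FS ⇒ D = (-3/2, 3/2)
2. C is the midpoint of BD ⇒ C = (-1/4, 3/4)
3. T is the intersection of line HD and line FC ⇒ T = (-1/2, 1/2)
T = H + t·(D−H) with t = 1/3, so HT:TD = t:(1−t) = 1/3:2/3

HT:TD = 1/2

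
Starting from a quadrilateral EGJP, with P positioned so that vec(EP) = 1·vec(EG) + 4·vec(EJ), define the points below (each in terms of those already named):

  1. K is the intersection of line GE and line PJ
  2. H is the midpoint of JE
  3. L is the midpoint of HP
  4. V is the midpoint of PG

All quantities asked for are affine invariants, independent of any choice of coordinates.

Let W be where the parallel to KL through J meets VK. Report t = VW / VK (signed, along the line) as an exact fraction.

t = 17/16

Assign E = (0, 0), G = (1, 0), J = (0, 1), P = (1, 4) — the answer is frame-independent, so this choice is without loss of generality.
1. K is the intersection of line GE and line PJ ⇒ K = (-1/3, 0)
2. H is the midpoint of JE ⇒ H = (0, 1/2)
3. L is the midpoint of HP ⇒ L = (1/2, 9/4)
4. V is the midpoint of PG ⇒ V = (1, 2)
through J parallel to KL: direction (5/6, 9/4); meets VK at W = (-5/12, -1/8)
W = V + t·(K−V) with t = 17/16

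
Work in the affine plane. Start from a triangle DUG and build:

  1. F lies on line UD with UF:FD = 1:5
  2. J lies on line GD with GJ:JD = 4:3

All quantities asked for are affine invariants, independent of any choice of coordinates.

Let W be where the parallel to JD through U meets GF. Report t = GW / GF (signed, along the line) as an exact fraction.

t = 6/5

Set D = (0, 0), U = (1, 0), G = (0, 1); any affine frame gives the same invariant.
1. F lies on line UD with UF:FD = 1:5 ⇒ F = (5/6, 0)
2. J lies on line GD with GJ:JD = 4:3 ⇒ J = (0, 3/7)
through U parallel to JD: direction (0, -3/7); meets GF at W = (1, -1/5)
W = G + t·(F−G) with t = 6/5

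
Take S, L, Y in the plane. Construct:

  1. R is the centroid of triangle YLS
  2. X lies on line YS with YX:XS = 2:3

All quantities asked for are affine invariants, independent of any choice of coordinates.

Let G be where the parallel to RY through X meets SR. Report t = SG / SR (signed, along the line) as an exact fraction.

Assign S = (0, 0), L = (1, 0), Y = (0, 1) — the answer is frame-independent, so this choice is without loss of generality.
1. R is the centroid of triangle YLS ⇒ R = (1/3, 1/3)
2. X lies on line YS with YX:XS = 2:3 ⇒ X = (0, 3/5)
through X parallel to RY: direction (-1/3, 2/3); meets SR at G = (1/5, 1/5)
G = S + t·(R−S) with t = 3/5

t = 3/5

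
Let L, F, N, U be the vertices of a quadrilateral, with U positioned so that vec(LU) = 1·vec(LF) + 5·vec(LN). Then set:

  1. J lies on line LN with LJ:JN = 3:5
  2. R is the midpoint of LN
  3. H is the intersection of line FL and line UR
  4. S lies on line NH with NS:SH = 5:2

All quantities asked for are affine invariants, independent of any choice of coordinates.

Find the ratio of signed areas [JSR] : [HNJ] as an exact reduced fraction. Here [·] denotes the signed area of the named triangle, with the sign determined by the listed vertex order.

Choose coordinates L = (0, 0), F = (1, 0), N = (0, 1), U = (1, 5).
1. J lies on line LN with LJ:JN = 3:5 ⇒ J = (0, 3/8)
2. R is the midpoint of LN ⇒ R = (0, 1/2)
3. H is the intersection of line FL and line UR ⇒ H = (-1/9, 0)
4. S lies on line NH with NS:SH = 5:2 ⇒ S = (-5/63, 2/7)
2·[JSR] = -5/504, 2·[HNJ] = -5/72
[JSR]:[HNJ] = -5/504:-5/72 = 1/7

[JSR]:[HNJ] = 1/7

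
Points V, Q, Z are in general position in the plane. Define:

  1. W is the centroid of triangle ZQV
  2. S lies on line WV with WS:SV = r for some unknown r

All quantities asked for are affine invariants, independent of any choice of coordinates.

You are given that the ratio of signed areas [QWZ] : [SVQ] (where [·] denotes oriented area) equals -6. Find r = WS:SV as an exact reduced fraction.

Set V = (0, 0), Q = (1, 0), Z = (0, 1); any affine frame gives the same invariant.
1. W is the centroid of triangle ZQV ⇒ W = (1/3, 1/3)
2. With WS:SV = r, write λ = r/(r+1) so S = W + λ·(V−W); S is affine-linear in λ
Every point depending on S is an affine combination of S and λ-independent points, so each such coordinate is linear in λ; the λ² term in each signed area is a multiple of (V−W)×(V−W) = 0, so 2·[QWZ] and 2·[SVQ] are each linear in λ. Evaluating at λ=0 and λ=1:
  2·[QWZ] = -1/3,   2·[SVQ] = -1/3·λ + 1/3
So [QWZ]:[SVQ] = (-1/3) / (-1/3·λ + 1/3). Setting this equal to -6:
  -1/3 = -6·(-1/3·λ + 1/3)  ⇒  λ = 5/6
Then r = λ/(1−λ) = (5/6)/(1/6) = 5. Check: with r = 5, S = (1/18, 1/18) and [QWZ]:[SVQ] = -6 as required.

r = 5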